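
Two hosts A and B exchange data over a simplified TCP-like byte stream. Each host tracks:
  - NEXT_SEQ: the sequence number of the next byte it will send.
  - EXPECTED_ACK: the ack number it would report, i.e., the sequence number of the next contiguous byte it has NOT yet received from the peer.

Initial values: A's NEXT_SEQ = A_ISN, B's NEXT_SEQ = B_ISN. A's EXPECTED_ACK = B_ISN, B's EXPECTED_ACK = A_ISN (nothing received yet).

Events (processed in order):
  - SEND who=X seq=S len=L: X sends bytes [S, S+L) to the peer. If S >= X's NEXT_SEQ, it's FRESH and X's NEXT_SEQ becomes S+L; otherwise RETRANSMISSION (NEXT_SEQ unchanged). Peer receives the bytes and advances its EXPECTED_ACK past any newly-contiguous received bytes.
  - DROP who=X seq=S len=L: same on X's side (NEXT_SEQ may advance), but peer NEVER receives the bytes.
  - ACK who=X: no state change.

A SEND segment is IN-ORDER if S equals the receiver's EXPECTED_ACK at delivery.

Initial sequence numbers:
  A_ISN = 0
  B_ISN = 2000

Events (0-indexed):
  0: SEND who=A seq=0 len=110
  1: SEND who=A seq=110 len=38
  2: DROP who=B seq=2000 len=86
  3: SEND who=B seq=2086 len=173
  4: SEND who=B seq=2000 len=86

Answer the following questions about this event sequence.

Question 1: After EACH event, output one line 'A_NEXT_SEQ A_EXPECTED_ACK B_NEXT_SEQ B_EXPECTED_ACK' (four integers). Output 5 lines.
110 2000 2000 110
148 2000 2000 148
148 2000 2086 148
148 2000 2259 148
148 2259 2259 148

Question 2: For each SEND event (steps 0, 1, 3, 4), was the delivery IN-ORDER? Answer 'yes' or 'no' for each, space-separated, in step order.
Answer: yes yes no yes

Derivation:
Step 0: SEND seq=0 -> in-order
Step 1: SEND seq=110 -> in-order
Step 3: SEND seq=2086 -> out-of-order
Step 4: SEND seq=2000 -> in-order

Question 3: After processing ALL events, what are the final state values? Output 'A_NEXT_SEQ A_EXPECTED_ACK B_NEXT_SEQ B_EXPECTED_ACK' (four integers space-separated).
After event 0: A_seq=110 A_ack=2000 B_seq=2000 B_ack=110
After event 1: A_seq=148 A_ack=2000 B_seq=2000 B_ack=148
After event 2: A_seq=148 A_ack=2000 B_seq=2086 B_ack=148
After event 3: A_seq=148 A_ack=2000 B_seq=2259 B_ack=148
After event 4: A_seq=148 A_ack=2259 B_seq=2259 B_ack=148

Answer: 148 2259 2259 148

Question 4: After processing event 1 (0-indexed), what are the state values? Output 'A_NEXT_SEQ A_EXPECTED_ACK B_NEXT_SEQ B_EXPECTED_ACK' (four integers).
After event 0: A_seq=110 A_ack=2000 B_seq=2000 B_ack=110
After event 1: A_seq=148 A_ack=2000 B_seq=2000 B_ack=148

148 2000 2000 148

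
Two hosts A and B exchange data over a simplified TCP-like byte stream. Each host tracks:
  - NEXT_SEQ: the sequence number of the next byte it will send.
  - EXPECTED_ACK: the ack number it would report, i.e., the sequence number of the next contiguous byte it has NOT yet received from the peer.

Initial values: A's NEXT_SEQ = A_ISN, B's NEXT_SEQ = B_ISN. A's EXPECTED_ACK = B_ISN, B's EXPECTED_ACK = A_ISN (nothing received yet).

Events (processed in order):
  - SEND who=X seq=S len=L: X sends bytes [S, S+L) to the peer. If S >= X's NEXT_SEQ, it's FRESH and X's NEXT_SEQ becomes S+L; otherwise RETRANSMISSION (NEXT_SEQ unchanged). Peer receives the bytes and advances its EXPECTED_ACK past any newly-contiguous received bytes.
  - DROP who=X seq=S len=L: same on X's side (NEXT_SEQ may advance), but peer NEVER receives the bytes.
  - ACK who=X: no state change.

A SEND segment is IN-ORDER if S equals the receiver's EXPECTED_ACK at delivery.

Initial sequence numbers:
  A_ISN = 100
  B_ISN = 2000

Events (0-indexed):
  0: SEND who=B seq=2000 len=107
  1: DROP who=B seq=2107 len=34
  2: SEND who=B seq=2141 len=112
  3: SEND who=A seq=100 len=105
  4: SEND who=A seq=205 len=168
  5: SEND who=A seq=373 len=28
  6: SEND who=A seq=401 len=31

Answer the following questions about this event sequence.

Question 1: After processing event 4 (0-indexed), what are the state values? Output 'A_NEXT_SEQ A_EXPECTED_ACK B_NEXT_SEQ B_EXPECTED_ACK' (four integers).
After event 0: A_seq=100 A_ack=2107 B_seq=2107 B_ack=100
After event 1: A_seq=100 A_ack=2107 B_seq=2141 B_ack=100
After event 2: A_seq=100 A_ack=2107 B_seq=2253 B_ack=100
After event 3: A_seq=205 A_ack=2107 B_seq=2253 B_ack=205
After event 4: A_seq=373 A_ack=2107 B_seq=2253 B_ack=373

373 2107 2253 373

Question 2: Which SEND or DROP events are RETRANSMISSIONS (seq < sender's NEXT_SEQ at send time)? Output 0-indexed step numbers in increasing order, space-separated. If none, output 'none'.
Step 0: SEND seq=2000 -> fresh
Step 1: DROP seq=2107 -> fresh
Step 2: SEND seq=2141 -> fresh
Step 3: SEND seq=100 -> fresh
Step 4: SEND seq=205 -> fresh
Step 5: SEND seq=373 -> fresh
Step 6: SEND seq=401 -> fresh

Answer: none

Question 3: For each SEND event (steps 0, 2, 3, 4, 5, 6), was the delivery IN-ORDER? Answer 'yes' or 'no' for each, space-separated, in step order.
Answer: yes no yes yes yes yes

Derivation:
Step 0: SEND seq=2000 -> in-order
Step 2: SEND seq=2141 -> out-of-order
Step 3: SEND seq=100 -> in-order
Step 4: SEND seq=205 -> in-order
Step 5: SEND seq=373 -> in-order
Step 6: SEND seq=401 -> in-order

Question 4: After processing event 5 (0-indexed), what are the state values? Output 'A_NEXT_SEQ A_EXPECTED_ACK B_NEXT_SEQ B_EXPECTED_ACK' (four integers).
After event 0: A_seq=100 A_ack=2107 B_seq=2107 B_ack=100
After event 1: A_seq=100 A_ack=2107 B_seq=2141 B_ack=100
After event 2: A_seq=100 A_ack=2107 B_seq=2253 B_ack=100
After event 3: A_seq=205 A_ack=2107 B_seq=2253 B_ack=205
After event 4: A_seq=373 A_ack=2107 B_seq=2253 B_ack=373
After event 5: A_seq=401 A_ack=2107 B_seq=2253 B_ack=401

401 2107 2253 401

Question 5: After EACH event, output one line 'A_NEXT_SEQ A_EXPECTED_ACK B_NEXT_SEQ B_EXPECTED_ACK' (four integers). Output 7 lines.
100 2107 2107 100
100 2107 2141 100
100 2107 2253 100
205 2107 2253 205
373 2107 2253 373
401 2107 2253 401
432 2107 2253 432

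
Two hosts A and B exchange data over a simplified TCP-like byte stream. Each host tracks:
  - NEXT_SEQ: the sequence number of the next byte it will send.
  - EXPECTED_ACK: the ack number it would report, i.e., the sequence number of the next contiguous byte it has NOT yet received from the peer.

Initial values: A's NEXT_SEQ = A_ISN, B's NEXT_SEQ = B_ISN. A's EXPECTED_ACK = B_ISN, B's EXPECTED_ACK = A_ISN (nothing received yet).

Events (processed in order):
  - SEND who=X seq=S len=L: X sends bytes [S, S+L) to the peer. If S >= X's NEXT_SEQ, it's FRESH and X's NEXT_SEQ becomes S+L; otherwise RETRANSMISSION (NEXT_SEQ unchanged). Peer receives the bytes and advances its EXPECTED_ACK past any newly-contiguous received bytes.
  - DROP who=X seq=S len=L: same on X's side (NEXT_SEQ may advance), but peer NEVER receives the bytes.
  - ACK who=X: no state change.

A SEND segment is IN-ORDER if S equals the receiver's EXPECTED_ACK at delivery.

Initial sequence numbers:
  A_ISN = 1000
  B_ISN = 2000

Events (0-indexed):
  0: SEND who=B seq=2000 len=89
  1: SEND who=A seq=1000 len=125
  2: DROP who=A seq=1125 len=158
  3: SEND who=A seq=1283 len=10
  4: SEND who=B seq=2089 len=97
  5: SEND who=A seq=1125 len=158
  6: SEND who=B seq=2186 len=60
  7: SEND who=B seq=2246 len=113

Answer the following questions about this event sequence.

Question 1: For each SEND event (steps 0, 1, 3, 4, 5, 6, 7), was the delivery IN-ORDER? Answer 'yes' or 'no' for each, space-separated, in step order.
Answer: yes yes no yes yes yes yes

Derivation:
Step 0: SEND seq=2000 -> in-order
Step 1: SEND seq=1000 -> in-order
Step 3: SEND seq=1283 -> out-of-order
Step 4: SEND seq=2089 -> in-order
Step 5: SEND seq=1125 -> in-order
Step 6: SEND seq=2186 -> in-order
Step 7: SEND seq=2246 -> in-order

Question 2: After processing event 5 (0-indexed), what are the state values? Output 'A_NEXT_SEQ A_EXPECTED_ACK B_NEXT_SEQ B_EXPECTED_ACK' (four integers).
After event 0: A_seq=1000 A_ack=2089 B_seq=2089 B_ack=1000
After event 1: A_seq=1125 A_ack=2089 B_seq=2089 B_ack=1125
After event 2: A_seq=1283 A_ack=2089 B_seq=2089 B_ack=1125
After event 3: A_seq=1293 A_ack=2089 B_seq=2089 B_ack=1125
After event 4: A_seq=1293 A_ack=2186 B_seq=2186 B_ack=1125
After event 5: A_seq=1293 A_ack=2186 B_seq=2186 B_ack=1293

1293 2186 2186 1293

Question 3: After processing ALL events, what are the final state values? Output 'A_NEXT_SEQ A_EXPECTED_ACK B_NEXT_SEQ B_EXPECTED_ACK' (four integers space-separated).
After event 0: A_seq=1000 A_ack=2089 B_seq=2089 B_ack=1000
After event 1: A_seq=1125 A_ack=2089 B_seq=2089 B_ack=1125
After event 2: A_seq=1283 A_ack=2089 B_seq=2089 B_ack=1125
After event 3: A_seq=1293 A_ack=2089 B_seq=2089 B_ack=1125
After event 4: A_seq=1293 A_ack=2186 B_seq=2186 B_ack=1125
After event 5: A_seq=1293 A_ack=2186 B_seq=2186 B_ack=1293
After event 6: A_seq=1293 A_ack=2246 B_seq=2246 B_ack=1293
After event 7: A_seq=1293 A_ack=2359 B_seq=2359 B_ack=1293

Answer: 1293 2359 2359 1293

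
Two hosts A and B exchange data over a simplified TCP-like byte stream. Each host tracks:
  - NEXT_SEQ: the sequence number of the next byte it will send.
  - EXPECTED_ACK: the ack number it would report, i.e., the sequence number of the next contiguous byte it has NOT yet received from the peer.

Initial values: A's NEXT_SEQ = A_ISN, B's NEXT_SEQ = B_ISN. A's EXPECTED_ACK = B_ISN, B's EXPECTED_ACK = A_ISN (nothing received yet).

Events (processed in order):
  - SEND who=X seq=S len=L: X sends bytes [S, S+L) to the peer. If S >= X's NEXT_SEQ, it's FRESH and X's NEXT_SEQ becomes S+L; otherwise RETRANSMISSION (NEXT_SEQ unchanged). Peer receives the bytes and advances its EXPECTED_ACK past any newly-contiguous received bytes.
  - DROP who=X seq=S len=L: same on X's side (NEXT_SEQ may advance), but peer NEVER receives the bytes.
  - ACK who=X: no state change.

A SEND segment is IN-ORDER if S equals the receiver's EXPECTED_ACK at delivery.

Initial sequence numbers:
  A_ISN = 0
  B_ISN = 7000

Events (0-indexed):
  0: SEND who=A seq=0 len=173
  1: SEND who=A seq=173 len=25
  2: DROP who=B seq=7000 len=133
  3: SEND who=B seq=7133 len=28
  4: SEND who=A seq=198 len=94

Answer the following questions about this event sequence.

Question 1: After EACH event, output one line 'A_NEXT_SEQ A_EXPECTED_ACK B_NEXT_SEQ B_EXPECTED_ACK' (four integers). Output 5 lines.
173 7000 7000 173
198 7000 7000 198
198 7000 7133 198
198 7000 7161 198
292 7000 7161 292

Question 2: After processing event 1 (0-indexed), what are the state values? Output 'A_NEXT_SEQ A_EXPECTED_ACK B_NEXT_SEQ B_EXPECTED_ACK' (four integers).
After event 0: A_seq=173 A_ack=7000 B_seq=7000 B_ack=173
After event 1: A_seq=198 A_ack=7000 B_seq=7000 B_ack=198

198 7000 7000 198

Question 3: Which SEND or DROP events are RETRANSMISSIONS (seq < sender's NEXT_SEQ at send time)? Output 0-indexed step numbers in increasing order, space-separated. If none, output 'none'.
Step 0: SEND seq=0 -> fresh
Step 1: SEND seq=173 -> fresh
Step 2: DROP seq=7000 -> fresh
Step 3: SEND seq=7133 -> fresh
Step 4: SEND seq=198 -> fresh

Answer: none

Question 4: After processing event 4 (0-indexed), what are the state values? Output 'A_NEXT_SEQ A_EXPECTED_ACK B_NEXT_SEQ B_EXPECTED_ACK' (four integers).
After event 0: A_seq=173 A_ack=7000 B_seq=7000 B_ack=173
After event 1: A_seq=198 A_ack=7000 B_seq=7000 B_ack=198
After event 2: A_seq=198 A_ack=7000 B_seq=7133 B_ack=198
After event 3: A_seq=198 A_ack=7000 B_seq=7161 B_ack=198
After event 4: A_seq=292 A_ack=7000 B_seq=7161 B_ack=292

292 7000 7161 292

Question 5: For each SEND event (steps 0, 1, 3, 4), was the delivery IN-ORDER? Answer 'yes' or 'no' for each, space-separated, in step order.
Answer: yes yes no yes

Derivation:
Step 0: SEND seq=0 -> in-order
Step 1: SEND seq=173 -> in-order
Step 3: SEND seq=7133 -> out-of-order
Step 4: SEND seq=198 -> in-order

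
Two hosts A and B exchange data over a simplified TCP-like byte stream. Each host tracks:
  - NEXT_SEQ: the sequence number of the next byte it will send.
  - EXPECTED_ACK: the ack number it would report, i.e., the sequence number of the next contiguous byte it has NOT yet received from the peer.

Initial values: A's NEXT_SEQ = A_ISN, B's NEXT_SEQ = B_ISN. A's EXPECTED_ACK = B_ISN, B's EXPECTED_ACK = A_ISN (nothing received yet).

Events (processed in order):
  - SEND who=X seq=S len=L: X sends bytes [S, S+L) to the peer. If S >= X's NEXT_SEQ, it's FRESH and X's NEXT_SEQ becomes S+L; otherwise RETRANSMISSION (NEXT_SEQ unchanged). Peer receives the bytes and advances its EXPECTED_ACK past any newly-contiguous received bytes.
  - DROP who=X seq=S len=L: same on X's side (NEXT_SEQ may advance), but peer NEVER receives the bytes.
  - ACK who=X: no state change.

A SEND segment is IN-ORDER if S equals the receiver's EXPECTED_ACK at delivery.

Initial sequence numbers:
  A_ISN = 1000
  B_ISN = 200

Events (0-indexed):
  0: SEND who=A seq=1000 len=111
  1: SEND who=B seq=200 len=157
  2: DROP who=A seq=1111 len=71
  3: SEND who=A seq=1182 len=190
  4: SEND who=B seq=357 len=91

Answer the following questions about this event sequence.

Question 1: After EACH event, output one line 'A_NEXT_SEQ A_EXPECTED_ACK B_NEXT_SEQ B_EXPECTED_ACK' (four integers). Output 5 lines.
1111 200 200 1111
1111 357 357 1111
1182 357 357 1111
1372 357 357 1111
1372 448 448 1111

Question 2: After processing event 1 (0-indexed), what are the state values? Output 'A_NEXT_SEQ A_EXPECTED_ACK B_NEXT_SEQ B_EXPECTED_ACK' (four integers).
After event 0: A_seq=1111 A_ack=200 B_seq=200 B_ack=1111
After event 1: A_seq=1111 A_ack=357 B_seq=357 B_ack=1111

1111 357 357 1111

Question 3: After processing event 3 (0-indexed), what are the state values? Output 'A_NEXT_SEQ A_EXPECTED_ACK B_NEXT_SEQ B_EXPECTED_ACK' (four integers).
After event 0: A_seq=1111 A_ack=200 B_seq=200 B_ack=1111
After event 1: A_seq=1111 A_ack=357 B_seq=357 B_ack=1111
After event 2: A_seq=1182 A_ack=357 B_seq=357 B_ack=1111
After event 3: A_seq=1372 A_ack=357 B_seq=357 B_ack=1111

1372 357 357 1111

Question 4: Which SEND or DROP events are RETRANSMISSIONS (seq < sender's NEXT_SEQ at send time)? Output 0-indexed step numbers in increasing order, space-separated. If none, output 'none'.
Answer: none

Derivation:
Step 0: SEND seq=1000 -> fresh
Step 1: SEND seq=200 -> fresh
Step 2: DROP seq=1111 -> fresh
Step 3: SEND seq=1182 -> fresh
Step 4: SEND seq=357 -> fresh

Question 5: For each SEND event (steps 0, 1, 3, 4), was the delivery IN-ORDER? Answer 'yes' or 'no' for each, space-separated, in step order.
Answer: yes yes no yes

Derivation:
Step 0: SEND seq=1000 -> in-order
Step 1: SEND seq=200 -> in-order
Step 3: SEND seq=1182 -> out-of-order
Step 4: SEND seq=357 -> in-order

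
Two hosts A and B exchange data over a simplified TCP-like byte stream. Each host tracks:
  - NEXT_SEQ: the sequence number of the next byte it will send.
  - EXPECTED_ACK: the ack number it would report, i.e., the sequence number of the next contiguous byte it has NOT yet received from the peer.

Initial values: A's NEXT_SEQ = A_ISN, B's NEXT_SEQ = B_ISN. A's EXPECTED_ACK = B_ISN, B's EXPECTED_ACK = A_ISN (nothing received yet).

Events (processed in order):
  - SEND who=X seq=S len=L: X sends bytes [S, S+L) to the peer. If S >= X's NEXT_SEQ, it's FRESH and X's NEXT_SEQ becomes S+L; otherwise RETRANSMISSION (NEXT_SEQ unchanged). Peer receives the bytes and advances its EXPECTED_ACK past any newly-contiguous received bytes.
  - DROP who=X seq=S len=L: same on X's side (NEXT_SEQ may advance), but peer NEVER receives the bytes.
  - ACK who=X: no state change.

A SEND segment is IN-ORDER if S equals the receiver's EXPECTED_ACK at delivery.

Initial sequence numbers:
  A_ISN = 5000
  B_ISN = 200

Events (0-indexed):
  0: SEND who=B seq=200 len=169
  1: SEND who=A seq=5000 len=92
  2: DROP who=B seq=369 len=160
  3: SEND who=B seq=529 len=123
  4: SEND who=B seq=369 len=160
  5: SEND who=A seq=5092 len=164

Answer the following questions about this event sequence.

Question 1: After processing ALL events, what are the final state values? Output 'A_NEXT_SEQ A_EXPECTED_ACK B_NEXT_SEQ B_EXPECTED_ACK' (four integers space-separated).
After event 0: A_seq=5000 A_ack=369 B_seq=369 B_ack=5000
After event 1: A_seq=5092 A_ack=369 B_seq=369 B_ack=5092
After event 2: A_seq=5092 A_ack=369 B_seq=529 B_ack=5092
After event 3: A_seq=5092 A_ack=369 B_seq=652 B_ack=5092
After event 4: A_seq=5092 A_ack=652 B_seq=652 B_ack=5092
After event 5: A_seq=5256 A_ack=652 B_seq=652 B_ack=5256

Answer: 5256 652 652 5256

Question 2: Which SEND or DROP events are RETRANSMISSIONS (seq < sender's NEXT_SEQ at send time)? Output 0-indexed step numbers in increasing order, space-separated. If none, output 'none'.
Step 0: SEND seq=200 -> fresh
Step 1: SEND seq=5000 -> fresh
Step 2: DROP seq=369 -> fresh
Step 3: SEND seq=529 -> fresh
Step 4: SEND seq=369 -> retransmit
Step 5: SEND seq=5092 -> fresh

Answer: 4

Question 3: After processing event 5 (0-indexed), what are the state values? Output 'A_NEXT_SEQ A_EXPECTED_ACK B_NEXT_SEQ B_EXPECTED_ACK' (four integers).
After event 0: A_seq=5000 A_ack=369 B_seq=369 B_ack=5000
After event 1: A_seq=5092 A_ack=369 B_seq=369 B_ack=5092
After event 2: A_seq=5092 A_ack=369 B_seq=529 B_ack=5092
After event 3: A_seq=5092 A_ack=369 B_seq=652 B_ack=5092
After event 4: A_seq=5092 A_ack=652 B_seq=652 B_ack=5092
After event 5: A_seq=5256 A_ack=652 B_seq=652 B_ack=5256

5256 652 652 5256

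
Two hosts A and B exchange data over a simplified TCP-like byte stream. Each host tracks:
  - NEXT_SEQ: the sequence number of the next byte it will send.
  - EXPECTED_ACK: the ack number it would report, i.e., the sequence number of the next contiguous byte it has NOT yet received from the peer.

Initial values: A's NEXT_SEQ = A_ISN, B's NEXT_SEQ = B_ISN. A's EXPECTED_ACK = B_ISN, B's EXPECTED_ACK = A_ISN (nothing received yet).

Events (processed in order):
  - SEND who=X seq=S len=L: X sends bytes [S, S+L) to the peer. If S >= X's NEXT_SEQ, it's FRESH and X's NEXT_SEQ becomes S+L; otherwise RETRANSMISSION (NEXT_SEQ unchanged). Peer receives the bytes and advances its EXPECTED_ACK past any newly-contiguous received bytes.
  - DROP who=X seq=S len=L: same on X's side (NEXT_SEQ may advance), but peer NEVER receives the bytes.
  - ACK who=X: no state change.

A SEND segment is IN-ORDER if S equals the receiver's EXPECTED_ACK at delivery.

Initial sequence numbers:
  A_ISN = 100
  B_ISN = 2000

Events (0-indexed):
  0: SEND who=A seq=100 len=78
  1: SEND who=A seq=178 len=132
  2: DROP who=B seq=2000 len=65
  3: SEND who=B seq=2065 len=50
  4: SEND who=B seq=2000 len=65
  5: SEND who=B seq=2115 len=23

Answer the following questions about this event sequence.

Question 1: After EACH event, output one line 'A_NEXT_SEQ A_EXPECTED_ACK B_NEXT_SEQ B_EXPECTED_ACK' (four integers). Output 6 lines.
178 2000 2000 178
310 2000 2000 310
310 2000 2065 310
310 2000 2115 310
310 2115 2115 310
310 2138 2138 310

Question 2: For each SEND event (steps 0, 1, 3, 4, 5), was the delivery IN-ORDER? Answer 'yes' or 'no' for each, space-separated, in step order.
Answer: yes yes no yes yes

Derivation:
Step 0: SEND seq=100 -> in-order
Step 1: SEND seq=178 -> in-order
Step 3: SEND seq=2065 -> out-of-order
Step 4: SEND seq=2000 -> in-order
Step 5: SEND seq=2115 -> in-order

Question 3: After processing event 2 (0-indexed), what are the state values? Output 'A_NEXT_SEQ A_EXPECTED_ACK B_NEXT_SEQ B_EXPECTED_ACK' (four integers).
After event 0: A_seq=178 A_ack=2000 B_seq=2000 B_ack=178
After event 1: A_seq=310 A_ack=2000 B_seq=2000 B_ack=310
After event 2: A_seq=310 A_ack=2000 B_seq=2065 B_ack=310

310 2000 2065 310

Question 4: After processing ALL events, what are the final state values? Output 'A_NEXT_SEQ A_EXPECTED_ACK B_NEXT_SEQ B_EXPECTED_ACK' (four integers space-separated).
Answer: 310 2138 2138 310

Derivation:
After event 0: A_seq=178 A_ack=2000 B_seq=2000 B_ack=178
After event 1: A_seq=310 A_ack=2000 B_seq=2000 B_ack=310
After event 2: A_seq=310 A_ack=2000 B_seq=2065 B_ack=310
After event 3: A_seq=310 A_ack=2000 B_seq=2115 B_ack=310
After event 4: A_seq=310 A_ack=2115 B_seq=2115 B_ack=310
After event 5: A_seq=310 A_ack=2138 B_seq=2138 B_ack=310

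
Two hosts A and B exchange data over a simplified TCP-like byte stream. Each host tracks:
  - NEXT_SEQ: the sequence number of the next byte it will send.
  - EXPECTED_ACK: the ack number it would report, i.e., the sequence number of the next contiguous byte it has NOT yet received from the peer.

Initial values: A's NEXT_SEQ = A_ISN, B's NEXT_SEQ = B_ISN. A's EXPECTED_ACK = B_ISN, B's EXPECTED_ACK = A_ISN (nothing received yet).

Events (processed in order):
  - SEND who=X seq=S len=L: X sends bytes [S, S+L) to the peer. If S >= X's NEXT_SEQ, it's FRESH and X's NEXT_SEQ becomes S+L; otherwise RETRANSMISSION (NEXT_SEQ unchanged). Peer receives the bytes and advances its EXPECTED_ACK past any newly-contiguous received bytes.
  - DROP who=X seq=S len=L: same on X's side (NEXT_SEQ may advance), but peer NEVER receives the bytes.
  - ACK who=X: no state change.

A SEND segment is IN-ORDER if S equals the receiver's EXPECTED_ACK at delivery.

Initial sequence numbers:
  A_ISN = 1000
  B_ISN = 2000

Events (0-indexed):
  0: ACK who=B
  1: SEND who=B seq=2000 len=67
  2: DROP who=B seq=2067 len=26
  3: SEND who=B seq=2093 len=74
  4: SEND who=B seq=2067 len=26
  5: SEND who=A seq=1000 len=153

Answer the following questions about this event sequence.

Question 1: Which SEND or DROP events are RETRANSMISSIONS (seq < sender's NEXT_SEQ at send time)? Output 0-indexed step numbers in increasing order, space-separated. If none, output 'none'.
Step 1: SEND seq=2000 -> fresh
Step 2: DROP seq=2067 -> fresh
Step 3: SEND seq=2093 -> fresh
Step 4: SEND seq=2067 -> retransmit
Step 5: SEND seq=1000 -> fresh

Answer: 4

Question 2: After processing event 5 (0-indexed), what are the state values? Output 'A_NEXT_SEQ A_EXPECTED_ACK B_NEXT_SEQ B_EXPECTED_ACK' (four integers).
After event 0: A_seq=1000 A_ack=2000 B_seq=2000 B_ack=1000
After event 1: A_seq=1000 A_ack=2067 B_seq=2067 B_ack=1000
After event 2: A_seq=1000 A_ack=2067 B_seq=2093 B_ack=1000
After event 3: A_seq=1000 A_ack=2067 B_seq=2167 B_ack=1000
After event 4: A_seq=1000 A_ack=2167 B_seq=2167 B_ack=1000
After event 5: A_seq=1153 A_ack=2167 B_seq=2167 B_ack=1153

1153 2167 2167 1153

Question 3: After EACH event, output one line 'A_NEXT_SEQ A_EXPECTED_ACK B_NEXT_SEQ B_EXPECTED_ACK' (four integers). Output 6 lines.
1000 2000 2000 1000
1000 2067 2067 1000
1000 2067 2093 1000
1000 2067 2167 1000
1000 2167 2167 1000
1153 2167 2167 1153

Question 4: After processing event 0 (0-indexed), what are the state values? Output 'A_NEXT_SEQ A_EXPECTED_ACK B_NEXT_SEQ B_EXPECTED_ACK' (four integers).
After event 0: A_seq=1000 A_ack=2000 B_seq=2000 B_ack=1000

1000 2000 2000 1000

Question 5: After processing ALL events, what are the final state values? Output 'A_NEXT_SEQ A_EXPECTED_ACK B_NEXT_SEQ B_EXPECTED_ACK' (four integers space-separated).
Answer: 1153 2167 2167 1153

Derivation:
After event 0: A_seq=1000 A_ack=2000 B_seq=2000 B_ack=1000
After event 1: A_seq=1000 A_ack=2067 B_seq=2067 B_ack=1000
After event 2: A_seq=1000 A_ack=2067 B_seq=2093 B_ack=1000
After event 3: A_seq=1000 A_ack=2067 B_seq=2167 B_ack=1000
After event 4: A_seq=1000 A_ack=2167 B_seq=2167 B_ack=1000
After event 5: A_seq=1153 A_ack=2167 B_seq=2167 B_ack=1153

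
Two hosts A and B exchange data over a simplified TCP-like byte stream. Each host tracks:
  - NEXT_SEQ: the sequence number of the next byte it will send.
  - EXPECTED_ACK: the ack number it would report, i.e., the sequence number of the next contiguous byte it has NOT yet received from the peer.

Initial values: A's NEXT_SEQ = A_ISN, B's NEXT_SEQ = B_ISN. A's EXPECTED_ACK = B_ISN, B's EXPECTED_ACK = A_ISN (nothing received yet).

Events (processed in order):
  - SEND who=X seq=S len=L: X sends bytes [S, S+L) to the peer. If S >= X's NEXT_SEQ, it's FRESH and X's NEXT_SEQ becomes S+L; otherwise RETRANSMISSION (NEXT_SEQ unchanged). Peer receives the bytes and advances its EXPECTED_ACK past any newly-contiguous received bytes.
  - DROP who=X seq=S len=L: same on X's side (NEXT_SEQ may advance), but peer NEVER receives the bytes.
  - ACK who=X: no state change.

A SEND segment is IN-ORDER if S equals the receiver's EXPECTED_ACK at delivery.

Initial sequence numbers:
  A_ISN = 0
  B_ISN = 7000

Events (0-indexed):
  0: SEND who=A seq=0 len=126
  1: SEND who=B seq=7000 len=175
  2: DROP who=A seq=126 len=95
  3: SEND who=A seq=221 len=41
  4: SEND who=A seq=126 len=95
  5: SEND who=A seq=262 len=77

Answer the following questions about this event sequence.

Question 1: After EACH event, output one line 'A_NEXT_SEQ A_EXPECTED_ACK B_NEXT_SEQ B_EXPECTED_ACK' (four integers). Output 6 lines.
126 7000 7000 126
126 7175 7175 126
221 7175 7175 126
262 7175 7175 126
262 7175 7175 262
339 7175 7175 339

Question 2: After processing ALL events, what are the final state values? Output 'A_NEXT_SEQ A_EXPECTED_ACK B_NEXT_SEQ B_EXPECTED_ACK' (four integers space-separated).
Answer: 339 7175 7175 339

Derivation:
After event 0: A_seq=126 A_ack=7000 B_seq=7000 B_ack=126
After event 1: A_seq=126 A_ack=7175 B_seq=7175 B_ack=126
After event 2: A_seq=221 A_ack=7175 B_seq=7175 B_ack=126
After event 3: A_seq=262 A_ack=7175 B_seq=7175 B_ack=126
After event 4: A_seq=262 A_ack=7175 B_seq=7175 B_ack=262
After event 5: A_seq=339 A_ack=7175 B_seq=7175 B_ack=339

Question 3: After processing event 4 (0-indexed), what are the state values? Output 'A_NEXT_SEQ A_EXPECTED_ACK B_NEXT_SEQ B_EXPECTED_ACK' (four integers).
After event 0: A_seq=126 A_ack=7000 B_seq=7000 B_ack=126
After event 1: A_seq=126 A_ack=7175 B_seq=7175 B_ack=126
After event 2: A_seq=221 A_ack=7175 B_seq=7175 B_ack=126
After event 3: A_seq=262 A_ack=7175 B_seq=7175 B_ack=126
After event 4: A_seq=262 A_ack=7175 B_seq=7175 B_ack=262

262 7175 7175 262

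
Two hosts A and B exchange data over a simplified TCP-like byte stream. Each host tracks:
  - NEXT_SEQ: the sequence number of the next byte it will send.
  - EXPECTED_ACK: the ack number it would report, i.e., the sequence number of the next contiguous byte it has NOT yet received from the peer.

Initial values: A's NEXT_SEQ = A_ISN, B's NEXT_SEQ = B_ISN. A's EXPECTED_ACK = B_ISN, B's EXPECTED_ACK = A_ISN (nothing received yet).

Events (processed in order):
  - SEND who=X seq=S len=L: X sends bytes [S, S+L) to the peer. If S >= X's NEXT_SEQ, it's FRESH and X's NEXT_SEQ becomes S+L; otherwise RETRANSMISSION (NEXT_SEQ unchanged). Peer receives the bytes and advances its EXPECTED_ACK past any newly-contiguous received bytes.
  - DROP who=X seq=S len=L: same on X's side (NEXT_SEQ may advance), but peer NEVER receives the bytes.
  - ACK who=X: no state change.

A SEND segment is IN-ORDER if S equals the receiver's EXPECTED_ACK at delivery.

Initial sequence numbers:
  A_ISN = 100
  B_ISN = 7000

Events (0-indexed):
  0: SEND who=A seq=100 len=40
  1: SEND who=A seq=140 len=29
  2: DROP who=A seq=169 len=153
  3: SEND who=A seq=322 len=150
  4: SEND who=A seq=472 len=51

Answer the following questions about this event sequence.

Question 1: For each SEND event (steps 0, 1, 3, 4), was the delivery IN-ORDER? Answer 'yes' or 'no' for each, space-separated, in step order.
Answer: yes yes no no

Derivation:
Step 0: SEND seq=100 -> in-order
Step 1: SEND seq=140 -> in-order
Step 3: SEND seq=322 -> out-of-order
Step 4: SEND seq=472 -> out-of-order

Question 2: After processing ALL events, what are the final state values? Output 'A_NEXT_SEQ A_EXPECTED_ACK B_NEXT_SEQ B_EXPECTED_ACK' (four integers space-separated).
Answer: 523 7000 7000 169

Derivation:
After event 0: A_seq=140 A_ack=7000 B_seq=7000 B_ack=140
After event 1: A_seq=169 A_ack=7000 B_seq=7000 B_ack=169
After event 2: A_seq=322 A_ack=7000 B_seq=7000 B_ack=169
After event 3: A_seq=472 A_ack=7000 B_seq=7000 B_ack=169
After event 4: A_seq=523 A_ack=7000 B_seq=7000 B_ack=169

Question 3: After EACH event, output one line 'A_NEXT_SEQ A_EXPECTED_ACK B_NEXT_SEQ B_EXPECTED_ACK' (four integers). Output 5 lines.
140 7000 7000 140
169 7000 7000 169
322 7000 7000 169
472 7000 7000 169
523 7000 7000 169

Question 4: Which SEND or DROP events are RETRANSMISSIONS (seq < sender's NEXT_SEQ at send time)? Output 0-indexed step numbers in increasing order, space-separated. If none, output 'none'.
Answer: none

Derivation:
Step 0: SEND seq=100 -> fresh
Step 1: SEND seq=140 -> fresh
Step 2: DROP seq=169 -> fresh
Step 3: SEND seq=322 -> fresh
Step 4: SEND seq=472 -> fresh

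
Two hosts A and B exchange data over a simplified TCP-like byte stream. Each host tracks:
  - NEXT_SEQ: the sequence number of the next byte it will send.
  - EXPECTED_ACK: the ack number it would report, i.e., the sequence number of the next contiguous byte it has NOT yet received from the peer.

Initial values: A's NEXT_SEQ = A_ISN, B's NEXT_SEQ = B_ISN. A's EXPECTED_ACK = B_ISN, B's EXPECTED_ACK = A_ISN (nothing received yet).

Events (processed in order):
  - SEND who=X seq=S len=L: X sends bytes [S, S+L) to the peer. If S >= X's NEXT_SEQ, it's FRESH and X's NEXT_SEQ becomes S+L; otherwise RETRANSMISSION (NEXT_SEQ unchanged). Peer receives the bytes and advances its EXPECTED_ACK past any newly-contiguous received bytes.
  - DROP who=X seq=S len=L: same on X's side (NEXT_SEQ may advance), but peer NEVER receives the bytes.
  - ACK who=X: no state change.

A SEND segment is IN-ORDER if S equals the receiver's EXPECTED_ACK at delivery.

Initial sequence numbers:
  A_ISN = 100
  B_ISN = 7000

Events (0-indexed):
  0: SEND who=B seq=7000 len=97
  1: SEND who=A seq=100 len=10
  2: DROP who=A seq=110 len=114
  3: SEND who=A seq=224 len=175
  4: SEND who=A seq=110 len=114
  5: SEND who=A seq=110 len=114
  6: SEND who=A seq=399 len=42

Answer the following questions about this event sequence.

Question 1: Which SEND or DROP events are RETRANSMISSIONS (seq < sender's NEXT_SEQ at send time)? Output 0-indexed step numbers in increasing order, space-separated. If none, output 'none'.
Step 0: SEND seq=7000 -> fresh
Step 1: SEND seq=100 -> fresh
Step 2: DROP seq=110 -> fresh
Step 3: SEND seq=224 -> fresh
Step 4: SEND seq=110 -> retransmit
Step 5: SEND seq=110 -> retransmit
Step 6: SEND seq=399 -> fresh

Answer: 4 5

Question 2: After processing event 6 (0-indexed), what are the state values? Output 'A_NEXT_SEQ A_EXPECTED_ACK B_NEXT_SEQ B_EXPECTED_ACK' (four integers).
After event 0: A_seq=100 A_ack=7097 B_seq=7097 B_ack=100
After event 1: A_seq=110 A_ack=7097 B_seq=7097 B_ack=110
After event 2: A_seq=224 A_ack=7097 B_seq=7097 B_ack=110
After event 3: A_seq=399 A_ack=7097 B_seq=7097 B_ack=110
After event 4: A_seq=399 A_ack=7097 B_seq=7097 B_ack=399
After event 5: A_seq=399 A_ack=7097 B_seq=7097 B_ack=399
After event 6: A_seq=441 A_ack=7097 B_seq=7097 B_ack=441

441 7097 7097 441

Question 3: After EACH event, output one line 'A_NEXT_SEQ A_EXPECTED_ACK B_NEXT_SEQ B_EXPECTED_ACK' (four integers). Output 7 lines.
100 7097 7097 100
110 7097 7097 110
224 7097 7097 110
399 7097 7097 110
399 7097 7097 399
399 7097 7097 399
441 7097 7097 441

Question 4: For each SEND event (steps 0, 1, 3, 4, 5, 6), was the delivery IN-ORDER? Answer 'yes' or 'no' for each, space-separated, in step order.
Answer: yes yes no yes no yes

Derivation:
Step 0: SEND seq=7000 -> in-order
Step 1: SEND seq=100 -> in-order
Step 3: SEND seq=224 -> out-of-order
Step 4: SEND seq=110 -> in-order
Step 5: SEND seq=110 -> out-of-order
Step 6: SEND seq=399 -> in-order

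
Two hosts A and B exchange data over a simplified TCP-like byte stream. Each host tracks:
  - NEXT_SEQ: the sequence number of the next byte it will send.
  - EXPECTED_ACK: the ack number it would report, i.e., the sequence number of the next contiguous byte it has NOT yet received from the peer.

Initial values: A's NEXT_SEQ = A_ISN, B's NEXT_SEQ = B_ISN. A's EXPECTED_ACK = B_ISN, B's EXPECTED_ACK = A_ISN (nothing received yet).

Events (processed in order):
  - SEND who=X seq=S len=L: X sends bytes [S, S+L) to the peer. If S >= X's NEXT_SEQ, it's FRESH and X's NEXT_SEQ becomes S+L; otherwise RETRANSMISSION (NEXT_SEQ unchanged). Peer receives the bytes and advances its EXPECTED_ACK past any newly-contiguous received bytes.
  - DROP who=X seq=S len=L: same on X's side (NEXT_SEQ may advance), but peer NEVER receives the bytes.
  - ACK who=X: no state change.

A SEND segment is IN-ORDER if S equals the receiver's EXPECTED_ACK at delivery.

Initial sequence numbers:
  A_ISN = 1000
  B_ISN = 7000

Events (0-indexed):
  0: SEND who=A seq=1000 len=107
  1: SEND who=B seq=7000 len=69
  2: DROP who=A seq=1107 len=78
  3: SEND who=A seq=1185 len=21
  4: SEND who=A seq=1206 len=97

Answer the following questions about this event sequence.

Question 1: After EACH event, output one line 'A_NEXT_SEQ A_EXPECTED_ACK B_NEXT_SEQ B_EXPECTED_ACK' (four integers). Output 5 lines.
1107 7000 7000 1107
1107 7069 7069 1107
1185 7069 7069 1107
1206 7069 7069 1107
1303 7069 7069 1107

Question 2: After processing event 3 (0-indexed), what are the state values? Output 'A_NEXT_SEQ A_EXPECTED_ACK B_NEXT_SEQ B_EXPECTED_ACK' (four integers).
After event 0: A_seq=1107 A_ack=7000 B_seq=7000 B_ack=1107
After event 1: A_seq=1107 A_ack=7069 B_seq=7069 B_ack=1107
After event 2: A_seq=1185 A_ack=7069 B_seq=7069 B_ack=1107
After event 3: A_seq=1206 A_ack=7069 B_seq=7069 B_ack=1107

1206 7069 7069 1107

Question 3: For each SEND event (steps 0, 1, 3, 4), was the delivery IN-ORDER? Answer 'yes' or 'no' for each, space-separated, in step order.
Answer: yes yes no no

Derivation:
Step 0: SEND seq=1000 -> in-order
Step 1: SEND seq=7000 -> in-order
Step 3: SEND seq=1185 -> out-of-order
Step 4: SEND seq=1206 -> out-of-order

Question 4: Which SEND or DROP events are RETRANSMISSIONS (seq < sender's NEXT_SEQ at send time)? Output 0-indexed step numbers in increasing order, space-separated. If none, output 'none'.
Answer: none

Derivation:
Step 0: SEND seq=1000 -> fresh
Step 1: SEND seq=7000 -> fresh
Step 2: DROP seq=1107 -> fresh
Step 3: SEND seq=1185 -> fresh
Step 4: SEND seq=1206 -> fresh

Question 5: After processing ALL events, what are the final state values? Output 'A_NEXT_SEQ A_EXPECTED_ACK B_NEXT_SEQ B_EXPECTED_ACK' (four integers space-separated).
After event 0: A_seq=1107 A_ack=7000 B_seq=7000 B_ack=1107
After event 1: A_seq=1107 A_ack=7069 B_seq=7069 B_ack=1107
After event 2: A_seq=1185 A_ack=7069 B_seq=7069 B_ack=1107
After event 3: A_seq=1206 A_ack=7069 B_seq=7069 B_ack=1107
After event 4: A_seq=1303 A_ack=7069 B_seq=7069 B_ack=1107

Answer: 1303 7069 7069 1107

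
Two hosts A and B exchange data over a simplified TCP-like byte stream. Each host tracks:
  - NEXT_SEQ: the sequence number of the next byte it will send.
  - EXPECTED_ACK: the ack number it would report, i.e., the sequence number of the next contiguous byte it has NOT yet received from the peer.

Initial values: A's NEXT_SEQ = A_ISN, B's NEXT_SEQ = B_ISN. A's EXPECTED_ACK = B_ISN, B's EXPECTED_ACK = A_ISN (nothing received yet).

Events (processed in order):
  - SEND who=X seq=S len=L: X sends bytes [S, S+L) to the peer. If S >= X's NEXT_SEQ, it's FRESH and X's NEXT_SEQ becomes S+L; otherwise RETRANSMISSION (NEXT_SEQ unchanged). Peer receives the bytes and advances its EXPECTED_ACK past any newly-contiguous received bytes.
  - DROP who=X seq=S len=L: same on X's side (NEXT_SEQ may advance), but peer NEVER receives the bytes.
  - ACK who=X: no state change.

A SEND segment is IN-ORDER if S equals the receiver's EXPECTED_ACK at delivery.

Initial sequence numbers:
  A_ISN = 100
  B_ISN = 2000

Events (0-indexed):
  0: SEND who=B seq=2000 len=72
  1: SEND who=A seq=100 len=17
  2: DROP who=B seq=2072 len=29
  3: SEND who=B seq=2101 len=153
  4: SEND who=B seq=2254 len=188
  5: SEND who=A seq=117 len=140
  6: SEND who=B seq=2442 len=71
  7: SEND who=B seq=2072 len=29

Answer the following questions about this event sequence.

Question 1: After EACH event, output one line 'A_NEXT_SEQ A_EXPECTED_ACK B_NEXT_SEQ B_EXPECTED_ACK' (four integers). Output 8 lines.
100 2072 2072 100
117 2072 2072 117
117 2072 2101 117
117 2072 2254 117
117 2072 2442 117
257 2072 2442 257
257 2072 2513 257
257 2513 2513 257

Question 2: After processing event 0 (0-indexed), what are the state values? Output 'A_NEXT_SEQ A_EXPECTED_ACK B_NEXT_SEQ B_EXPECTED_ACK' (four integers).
After event 0: A_seq=100 A_ack=2072 B_seq=2072 B_ack=100

100 2072 2072 100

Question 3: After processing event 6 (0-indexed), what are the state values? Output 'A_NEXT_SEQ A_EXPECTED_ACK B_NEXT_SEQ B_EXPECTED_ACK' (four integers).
After event 0: A_seq=100 A_ack=2072 B_seq=2072 B_ack=100
After event 1: A_seq=117 A_ack=2072 B_seq=2072 B_ack=117
After event 2: A_seq=117 A_ack=2072 B_seq=2101 B_ack=117
After event 3: A_seq=117 A_ack=2072 B_seq=2254 B_ack=117
After event 4: A_seq=117 A_ack=2072 B_seq=2442 B_ack=117
After event 5: A_seq=257 A_ack=2072 B_seq=2442 B_ack=257
After event 6: A_seq=257 A_ack=2072 B_seq=2513 B_ack=257

257 2072 2513 257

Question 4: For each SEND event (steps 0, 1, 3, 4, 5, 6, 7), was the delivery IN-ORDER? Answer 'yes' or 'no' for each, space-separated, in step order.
Step 0: SEND seq=2000 -> in-order
Step 1: SEND seq=100 -> in-order
Step 3: SEND seq=2101 -> out-of-order
Step 4: SEND seq=2254 -> out-of-order
Step 5: SEND seq=117 -> in-order
Step 6: SEND seq=2442 -> out-of-order
Step 7: SEND seq=2072 -> in-order

Answer: yes yes no no yes no yes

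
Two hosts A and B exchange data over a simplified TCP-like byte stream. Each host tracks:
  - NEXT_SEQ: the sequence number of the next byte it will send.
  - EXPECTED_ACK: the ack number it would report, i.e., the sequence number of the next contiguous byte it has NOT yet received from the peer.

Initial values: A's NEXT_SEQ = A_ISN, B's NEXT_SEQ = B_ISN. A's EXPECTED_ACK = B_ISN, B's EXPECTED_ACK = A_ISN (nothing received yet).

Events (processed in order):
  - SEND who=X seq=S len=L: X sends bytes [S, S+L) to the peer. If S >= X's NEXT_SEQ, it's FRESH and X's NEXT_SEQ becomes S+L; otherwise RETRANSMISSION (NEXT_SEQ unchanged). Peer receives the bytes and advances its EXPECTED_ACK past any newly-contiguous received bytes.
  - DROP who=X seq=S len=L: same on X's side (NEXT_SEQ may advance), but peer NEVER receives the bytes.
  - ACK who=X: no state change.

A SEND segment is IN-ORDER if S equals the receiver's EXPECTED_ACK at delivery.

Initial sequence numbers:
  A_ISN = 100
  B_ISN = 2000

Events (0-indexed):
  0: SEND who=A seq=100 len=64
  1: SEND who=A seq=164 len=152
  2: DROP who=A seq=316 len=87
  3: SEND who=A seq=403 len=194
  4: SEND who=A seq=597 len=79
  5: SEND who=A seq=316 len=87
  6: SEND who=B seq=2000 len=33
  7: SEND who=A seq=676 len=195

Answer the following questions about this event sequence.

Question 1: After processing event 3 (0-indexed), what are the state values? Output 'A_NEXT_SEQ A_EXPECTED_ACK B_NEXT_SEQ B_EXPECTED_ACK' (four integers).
After event 0: A_seq=164 A_ack=2000 B_seq=2000 B_ack=164
After event 1: A_seq=316 A_ack=2000 B_seq=2000 B_ack=316
After event 2: A_seq=403 A_ack=2000 B_seq=2000 B_ack=316
After event 3: A_seq=597 A_ack=2000 B_seq=2000 B_ack=316

597 2000 2000 316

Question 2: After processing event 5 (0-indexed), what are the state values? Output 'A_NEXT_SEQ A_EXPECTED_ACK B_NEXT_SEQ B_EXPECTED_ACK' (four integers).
After event 0: A_seq=164 A_ack=2000 B_seq=2000 B_ack=164
After event 1: A_seq=316 A_ack=2000 B_seq=2000 B_ack=316
After event 2: A_seq=403 A_ack=2000 B_seq=2000 B_ack=316
After event 3: A_seq=597 A_ack=2000 B_seq=2000 B_ack=316
After event 4: A_seq=676 A_ack=2000 B_seq=2000 B_ack=316
After event 5: A_seq=676 A_ack=2000 B_seq=2000 B_ack=676

676 2000 2000 676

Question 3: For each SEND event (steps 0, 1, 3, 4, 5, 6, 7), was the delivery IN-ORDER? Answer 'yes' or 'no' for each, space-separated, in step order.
Answer: yes yes no no yes yes yes

Derivation:
Step 0: SEND seq=100 -> in-order
Step 1: SEND seq=164 -> in-order
Step 3: SEND seq=403 -> out-of-order
Step 4: SEND seq=597 -> out-of-order
Step 5: SEND seq=316 -> in-order
Step 6: SEND seq=2000 -> in-order
Step 7: SEND seq=676 -> in-order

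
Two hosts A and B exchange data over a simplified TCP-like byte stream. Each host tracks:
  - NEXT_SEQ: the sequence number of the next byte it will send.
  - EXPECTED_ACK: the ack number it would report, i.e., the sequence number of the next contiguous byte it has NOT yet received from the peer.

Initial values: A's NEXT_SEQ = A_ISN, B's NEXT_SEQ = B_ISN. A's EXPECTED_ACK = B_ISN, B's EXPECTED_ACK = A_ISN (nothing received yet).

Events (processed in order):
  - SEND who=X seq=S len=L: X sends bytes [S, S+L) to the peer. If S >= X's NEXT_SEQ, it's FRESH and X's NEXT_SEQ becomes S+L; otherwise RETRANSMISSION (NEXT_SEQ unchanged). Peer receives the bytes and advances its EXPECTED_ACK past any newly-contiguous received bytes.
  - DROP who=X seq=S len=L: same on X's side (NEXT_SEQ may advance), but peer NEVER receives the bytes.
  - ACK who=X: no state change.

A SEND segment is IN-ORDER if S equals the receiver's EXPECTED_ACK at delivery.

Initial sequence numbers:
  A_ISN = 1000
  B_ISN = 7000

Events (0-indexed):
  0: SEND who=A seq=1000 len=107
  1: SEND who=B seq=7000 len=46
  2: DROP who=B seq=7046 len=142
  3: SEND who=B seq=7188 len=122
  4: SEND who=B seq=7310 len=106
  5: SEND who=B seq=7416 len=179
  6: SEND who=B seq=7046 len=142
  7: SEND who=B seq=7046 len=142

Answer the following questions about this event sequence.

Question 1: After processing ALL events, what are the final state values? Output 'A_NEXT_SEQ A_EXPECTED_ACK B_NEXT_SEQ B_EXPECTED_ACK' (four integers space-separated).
Answer: 1107 7595 7595 1107

Derivation:
After event 0: A_seq=1107 A_ack=7000 B_seq=7000 B_ack=1107
After event 1: A_seq=1107 A_ack=7046 B_seq=7046 B_ack=1107
After event 2: A_seq=1107 A_ack=7046 B_seq=7188 B_ack=1107
After event 3: A_seq=1107 A_ack=7046 B_seq=7310 B_ack=1107
After event 4: A_seq=1107 A_ack=7046 B_seq=7416 B_ack=1107
After event 5: A_seq=1107 A_ack=7046 B_seq=7595 B_ack=1107
After event 6: A_seq=1107 A_ack=7595 B_seq=7595 B_ack=1107
After event 7: A_seq=1107 A_ack=7595 B_seq=7595 B_ack=1107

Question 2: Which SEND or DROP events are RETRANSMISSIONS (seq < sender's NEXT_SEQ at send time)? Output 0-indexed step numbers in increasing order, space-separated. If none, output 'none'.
Answer: 6 7

Derivation:
Step 0: SEND seq=1000 -> fresh
Step 1: SEND seq=7000 -> fresh
Step 2: DROP seq=7046 -> fresh
Step 3: SEND seq=7188 -> fresh
Step 4: SEND seq=7310 -> fresh
Step 5: SEND seq=7416 -> fresh
Step 6: SEND seq=7046 -> retransmit
Step 7: SEND seq=7046 -> retransmit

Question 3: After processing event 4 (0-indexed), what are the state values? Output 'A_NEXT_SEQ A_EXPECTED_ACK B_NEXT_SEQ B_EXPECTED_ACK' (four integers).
After event 0: A_seq=1107 A_ack=7000 B_seq=7000 B_ack=1107
After event 1: A_seq=1107 A_ack=7046 B_seq=7046 B_ack=1107
After event 2: A_seq=1107 A_ack=7046 B_seq=7188 B_ack=1107
After event 3: A_seq=1107 A_ack=7046 B_seq=7310 B_ack=1107
After event 4: A_seq=1107 A_ack=7046 B_seq=7416 B_ack=1107

1107 7046 7416 1107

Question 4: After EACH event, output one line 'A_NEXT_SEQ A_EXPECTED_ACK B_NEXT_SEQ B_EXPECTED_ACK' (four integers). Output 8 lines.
1107 7000 7000 1107
1107 7046 7046 1107
1107 7046 7188 1107
1107 7046 7310 1107
1107 7046 7416 1107
1107 7046 7595 1107
1107 7595 7595 1107
1107 7595 7595 1107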